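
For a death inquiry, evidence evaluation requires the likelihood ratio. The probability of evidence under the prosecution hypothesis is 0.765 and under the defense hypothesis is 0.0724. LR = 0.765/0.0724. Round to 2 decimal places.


Likelihood ratio calculation:
LR = P(E|Hp) / P(E|Hd)
LR = 0.765 / 0.0724
LR = 10.57

10.57


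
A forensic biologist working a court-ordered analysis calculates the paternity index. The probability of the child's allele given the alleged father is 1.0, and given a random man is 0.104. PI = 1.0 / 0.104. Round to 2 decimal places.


Paternity Index calculation:
PI = P(allele|father) / P(allele|random)
PI = 1.0 / 0.104
PI = 9.62

9.62


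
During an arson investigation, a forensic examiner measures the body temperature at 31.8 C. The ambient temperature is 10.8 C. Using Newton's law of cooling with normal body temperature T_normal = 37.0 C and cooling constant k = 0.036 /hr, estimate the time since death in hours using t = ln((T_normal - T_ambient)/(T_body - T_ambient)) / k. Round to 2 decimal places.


Using Newton's law of cooling:
t = ln((T_normal - T_ambient) / (T_body - T_ambient)) / k
T_normal - T_ambient = 26.2
T_body - T_ambient = 21.0
Ratio = 1.247619
ln(ratio) = 0.221237
t = 0.221237 / 0.036 = 6.15 hours

6.15


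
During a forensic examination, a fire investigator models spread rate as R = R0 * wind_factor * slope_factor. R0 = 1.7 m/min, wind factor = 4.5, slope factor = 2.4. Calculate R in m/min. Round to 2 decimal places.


Fire spread rate calculation:
R = R0 * wind_factor * slope_factor
= 1.7 * 4.5 * 2.4
= 7.65 * 2.4
= 18.36 m/min

18.36


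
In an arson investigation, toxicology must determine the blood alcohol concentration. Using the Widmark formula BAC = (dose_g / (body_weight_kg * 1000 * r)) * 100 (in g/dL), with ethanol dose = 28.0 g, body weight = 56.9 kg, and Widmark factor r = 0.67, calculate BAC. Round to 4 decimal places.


Applying the Widmark formula:
BAC = (dose_g / (body_wt * 1000 * r)) * 100
Denominator = 56.9 * 1000 * 0.67 = 38123
BAC = (28.0 / 38123) * 100
BAC = 0.0734 g/dL

0.0734


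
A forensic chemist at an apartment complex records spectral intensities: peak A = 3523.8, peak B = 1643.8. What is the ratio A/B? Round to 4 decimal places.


Spectral peak ratio:
Peak A = 3523.8 counts
Peak B = 1643.8 counts
Ratio = 3523.8 / 1643.8 = 2.1437

2.1437


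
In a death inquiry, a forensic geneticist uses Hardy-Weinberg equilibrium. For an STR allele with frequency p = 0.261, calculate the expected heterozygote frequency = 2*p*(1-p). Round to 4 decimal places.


Hardy-Weinberg heterozygote frequency:
q = 1 - p = 1 - 0.261 = 0.739
2pq = 2 * 0.261 * 0.739 = 0.3858

0.3858


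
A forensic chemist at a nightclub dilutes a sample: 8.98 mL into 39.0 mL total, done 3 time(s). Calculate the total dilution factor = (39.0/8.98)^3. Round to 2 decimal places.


Dilution factor calculation:
Single dilution = V_total / V_sample = 39.0 / 8.98 ≈ 4.342984
Number of dilutions = 3
Total DF = (39.0 / 8.98)^3 (full precision, rounded at the end) = 81.92

81.92


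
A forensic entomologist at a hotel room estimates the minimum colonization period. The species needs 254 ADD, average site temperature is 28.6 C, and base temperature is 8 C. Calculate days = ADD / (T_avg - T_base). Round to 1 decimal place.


Insect development time:
Effective temperature = avg_temp - T_base = 28.6 - 8 = 20.6 C
Days = ADD / effective_temp = 254 / 20.6 = 12.3 days

12.3


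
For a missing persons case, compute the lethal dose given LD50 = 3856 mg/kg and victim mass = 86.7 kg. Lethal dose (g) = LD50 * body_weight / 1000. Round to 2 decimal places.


Lethal dose calculation:
Lethal dose = LD50 * body_weight / 1000
= 3856 * 86.7 / 1000
= 334315.2 / 1000
= 334.32 g

334.32


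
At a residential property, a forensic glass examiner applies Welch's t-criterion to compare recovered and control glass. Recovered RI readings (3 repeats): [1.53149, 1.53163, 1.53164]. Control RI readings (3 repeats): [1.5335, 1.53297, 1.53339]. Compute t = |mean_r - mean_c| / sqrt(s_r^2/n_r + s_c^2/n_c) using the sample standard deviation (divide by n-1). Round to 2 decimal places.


Welch's t-criterion for glass RI comparison:
Recovered mean = sum / n_r = 4.59476 / 3 = 1.5315867
Control mean = sum / n_c = 4.59986 / 3 = 1.5332867
Recovered sample variance s_r^2 = 7.03333e-09
Control sample variance s_c^2 = 7.82333e-08
Welch SE (unpooled) = sqrt(s_r^2/n_r + s_c^2/n_c) = sqrt(2.34444e-09 + 2.60778e-08) = sqrt(2.84222e-08) = 0.000168589
|mean_r - mean_c| = 0.0017
t = 0.0017 / 0.000168589 = 10.08

10.08


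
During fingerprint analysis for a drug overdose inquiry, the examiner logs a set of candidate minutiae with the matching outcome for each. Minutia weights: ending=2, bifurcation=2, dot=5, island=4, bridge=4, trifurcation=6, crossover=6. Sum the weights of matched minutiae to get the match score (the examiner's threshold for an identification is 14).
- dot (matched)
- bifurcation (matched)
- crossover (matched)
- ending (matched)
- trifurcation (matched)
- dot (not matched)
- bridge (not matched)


Weighted minutiae match score:
  dot: matched, +5 (running total 5)
  bifurcation: matched, +2 (running total 7)
  crossover: matched, +6 (running total 13)
  ending: matched, +2 (running total 15)
  trifurcation: matched, +6 (running total 21)
  dot: not matched, +0
  bridge: not matched, +0
Total score = 21
Threshold = 14; verdict = identification

21


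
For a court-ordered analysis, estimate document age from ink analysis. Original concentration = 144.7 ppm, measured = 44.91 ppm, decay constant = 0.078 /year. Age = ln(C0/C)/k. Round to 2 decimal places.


Document age estimation:
C0/C = 144.7 / 44.91 = 3.222
ln(C0/C) = 1.170002
t = 1.170002 / 0.078 = 15.00 years

15.00


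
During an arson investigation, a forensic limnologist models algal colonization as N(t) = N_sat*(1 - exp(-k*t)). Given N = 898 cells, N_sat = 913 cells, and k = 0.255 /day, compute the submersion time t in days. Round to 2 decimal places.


PMSI from diatom colonization curve:
N / N_sat = 898 / 913 = 0.983571
1 - N/N_sat = 0.016429
ln(1 - N/N_sat) = -4.108707
t = -ln(1 - N/N_sat) / k = -(-4.108707) / 0.255 = 16.11 days

16.11


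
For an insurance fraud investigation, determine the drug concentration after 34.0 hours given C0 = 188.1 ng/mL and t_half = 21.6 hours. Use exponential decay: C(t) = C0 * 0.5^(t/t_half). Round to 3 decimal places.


Drug concentration decay:
Number of half-lives = t / t_half = 34.0 / 21.6 = 1.574074
Decay factor = 0.5^1.574074 = 0.33585863
C(t) = 188.1 * 0.33585863 = 63.175 ng/mL

63.175


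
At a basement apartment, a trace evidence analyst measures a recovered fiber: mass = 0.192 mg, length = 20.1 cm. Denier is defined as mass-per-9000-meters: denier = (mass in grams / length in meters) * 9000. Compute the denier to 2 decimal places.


Denier calculation:
Mass in grams = 0.192 mg / 1000 = 0.000192 g
Length in meters = 20.1 cm / 100 = 0.201 m
Linear density = mass / length = 0.000192 / 0.201 = 0.00095522 g/m
Denier = (g/m) * 9000 = 0.00095522 * 9000 = 8.60

8.60


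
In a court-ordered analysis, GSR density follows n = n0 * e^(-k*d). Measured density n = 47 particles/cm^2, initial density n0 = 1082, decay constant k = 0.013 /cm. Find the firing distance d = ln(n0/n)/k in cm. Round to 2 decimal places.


GSR distance calculation:
n0/n = 1082 / 47 = 23.021277
ln(n0/n) = 3.136419
d = 3.136419 / 0.013 = 241.26 cm

241.26


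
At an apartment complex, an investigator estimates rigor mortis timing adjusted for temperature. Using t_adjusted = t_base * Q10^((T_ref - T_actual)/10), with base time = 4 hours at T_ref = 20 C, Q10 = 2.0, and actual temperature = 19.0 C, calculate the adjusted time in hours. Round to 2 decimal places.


Rigor mortis time adjustment:
Exponent = (T_ref - T_actual) / 10 = (20 - 19.0) / 10 = 0.1
Q10 factor = 2.0^0.1 = 1.07177
t_adjusted = 4 * 1.07177 = 4.29 hours

4.29


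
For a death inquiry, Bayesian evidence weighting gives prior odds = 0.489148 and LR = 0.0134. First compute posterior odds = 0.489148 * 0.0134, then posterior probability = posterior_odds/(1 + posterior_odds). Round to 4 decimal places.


Bayesian evidence evaluation:
Posterior odds = prior_odds * LR = 0.489148 * 0.0134 = 0.006554583
Posterior probability = posterior_odds / (1 + posterior_odds)
= 0.006554583 / (1 + 0.006554583)
= 0.006554583 / 1.006554583
= 0.0065

0.0065


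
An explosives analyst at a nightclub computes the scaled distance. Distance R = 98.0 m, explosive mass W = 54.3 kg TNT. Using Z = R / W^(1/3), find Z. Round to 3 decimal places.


Scaled distance calculation:
W^(1/3) = 54.3^(1/3) = 3.78675
Z = R / W^(1/3) = 98.0 / 3.78675
Z = 25.880 m/kg^(1/3)

25.880


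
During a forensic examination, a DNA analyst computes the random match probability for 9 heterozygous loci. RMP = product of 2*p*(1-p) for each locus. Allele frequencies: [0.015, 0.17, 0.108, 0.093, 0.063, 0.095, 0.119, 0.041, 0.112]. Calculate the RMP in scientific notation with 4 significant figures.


Computing RMP for 9 loci:
Locus 1: 2 * 0.015 * 0.985 = 0.02955
Locus 2: 2 * 0.17 * 0.83 = 0.2822
Locus 3: 2 * 0.108 * 0.892 = 0.192672
Locus 4: 2 * 0.093 * 0.907 = 0.168702
Locus 5: 2 * 0.063 * 0.937 = 0.118062
Locus 6: 2 * 0.095 * 0.905 = 0.17195
Locus 7: 2 * 0.119 * 0.881 = 0.209678
Locus 8: 2 * 0.041 * 0.959 = 0.078638
Locus 9: 2 * 0.112 * 0.888 = 0.198912
RMP = 1.805e-08

1.805e-08


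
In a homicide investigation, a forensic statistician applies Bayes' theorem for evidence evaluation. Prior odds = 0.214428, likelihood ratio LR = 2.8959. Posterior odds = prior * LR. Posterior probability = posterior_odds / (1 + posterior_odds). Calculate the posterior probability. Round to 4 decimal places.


Bayesian evidence evaluation:
Posterior odds = prior_odds * LR = 0.214428 * 2.8959 = 0.620962
Posterior probability = posterior_odds / (1 + posterior_odds)
= 0.620962 / (1 + 0.620962)
= 0.620962 / 1.620962
= 0.3831

0.3831


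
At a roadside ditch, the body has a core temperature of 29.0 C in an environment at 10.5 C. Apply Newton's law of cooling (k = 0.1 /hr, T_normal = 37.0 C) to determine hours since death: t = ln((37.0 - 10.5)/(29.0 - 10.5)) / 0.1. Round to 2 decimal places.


Using Newton's law of cooling:
t = ln((T_normal - T_ambient) / (T_body - T_ambient)) / k
T_normal - T_ambient = 26.5
T_body - T_ambient = 18.5
Ratio = 1.432432
ln(ratio) = 0.359374
t = 0.359374 / 0.1 = 3.59 hours

3.59


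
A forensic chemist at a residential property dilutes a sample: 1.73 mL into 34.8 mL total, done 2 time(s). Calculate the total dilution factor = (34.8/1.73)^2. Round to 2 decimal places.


Dilution factor calculation:
Single dilution = V_total / V_sample = 34.8 / 1.73 ≈ 20.115607
Number of dilutions = 2
Total DF = (34.8 / 1.73)^2 (full precision, rounded at the end) = 404.64

404.64


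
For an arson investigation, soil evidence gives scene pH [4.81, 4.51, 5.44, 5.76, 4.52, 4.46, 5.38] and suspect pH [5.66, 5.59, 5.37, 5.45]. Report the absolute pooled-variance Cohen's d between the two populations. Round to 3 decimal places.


Pooled-variance Cohen's d for soil pH comparison:
Scene mean = 34.88 / 7 = 4.982857
Suspect mean = 22.07 / 4 = 5.5175
Scene sample variance s_s^2 = 0.28529
Suspect sample variance s_c^2 = 0.017292
Pooled variance = ((n_s-1)*s_s^2 + (n_c-1)*s_c^2) / (n_s + n_c - 2) = 0.195958
Pooled SD = sqrt(0.195958) = 0.442671
Mean difference = -0.534643
|d| = |-0.534643| / 0.442671 = 1.208

1.208


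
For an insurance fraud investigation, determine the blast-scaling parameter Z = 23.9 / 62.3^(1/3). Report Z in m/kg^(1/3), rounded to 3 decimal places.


Scaled distance calculation:
W^(1/3) = 62.3^(1/3) = 3.964265
Z = R / W^(1/3) = 23.9 / 3.964265
Z = 6.029 m/kg^(1/3)

6.029


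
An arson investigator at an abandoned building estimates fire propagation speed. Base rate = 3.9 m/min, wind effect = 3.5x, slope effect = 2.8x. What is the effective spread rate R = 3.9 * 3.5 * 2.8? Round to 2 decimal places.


Fire spread rate calculation:
R = R0 * wind_factor * slope_factor
= 3.9 * 3.5 * 2.8
= 13.65 * 2.8
= 38.22 m/min

38.22


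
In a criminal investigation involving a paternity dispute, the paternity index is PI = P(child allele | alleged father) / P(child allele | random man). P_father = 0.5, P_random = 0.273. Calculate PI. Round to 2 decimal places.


Paternity Index calculation:
PI = P(allele|father) / P(allele|random)
PI = 0.5 / 0.273
PI = 1.83

1.83


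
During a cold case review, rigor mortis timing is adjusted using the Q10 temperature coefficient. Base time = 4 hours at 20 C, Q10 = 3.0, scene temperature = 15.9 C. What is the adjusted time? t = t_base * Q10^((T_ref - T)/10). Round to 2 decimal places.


Rigor mortis time adjustment:
Exponent = (T_ref - T_actual) / 10 = (20 - 15.9) / 10 = 0.41
Q10 factor = 3.0^0.41 = 1.56899
t_adjusted = 4 * 1.56899 = 6.28 hours

6.28


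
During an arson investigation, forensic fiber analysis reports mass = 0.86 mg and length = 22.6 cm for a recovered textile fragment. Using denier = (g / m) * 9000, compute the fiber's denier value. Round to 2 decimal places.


Denier calculation:
Mass in grams = 0.86 mg / 1000 = 0.00086 g
Length in meters = 22.6 cm / 100 = 0.226 m
Linear density = mass / length = 0.00086 / 0.226 = 0.00380531 g/m
Denier = (g/m) * 9000 = 0.00380531 * 9000 = 34.25

34.25


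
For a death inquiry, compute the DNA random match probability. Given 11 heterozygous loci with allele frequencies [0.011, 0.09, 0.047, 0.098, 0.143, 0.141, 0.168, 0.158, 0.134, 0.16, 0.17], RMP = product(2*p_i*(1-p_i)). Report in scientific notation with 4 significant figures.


Computing RMP for 11 loci:
Locus 1: 2 * 0.011 * 0.989 = 0.021758
Locus 2: 2 * 0.09 * 0.91 = 0.1638
Locus 3: 2 * 0.047 * 0.953 = 0.089582
Locus 4: 2 * 0.098 * 0.902 = 0.176792
Locus 5: 2 * 0.143 * 0.857 = 0.245102
Locus 6: 2 * 0.141 * 0.859 = 0.242238
Locus 7: 2 * 0.168 * 0.832 = 0.279552
Locus 8: 2 * 0.158 * 0.842 = 0.266072
Locus 9: 2 * 0.134 * 0.866 = 0.232088
Locus 10: 2 * 0.16 * 0.84 = 0.2688
Locus 11: 2 * 0.17 * 0.83 = 0.2822
RMP = 4.388e-09

4.388e-09


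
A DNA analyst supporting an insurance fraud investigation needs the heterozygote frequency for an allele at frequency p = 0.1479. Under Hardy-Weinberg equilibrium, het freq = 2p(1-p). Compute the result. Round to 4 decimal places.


Hardy-Weinberg heterozygote frequency:
q = 1 - p = 1 - 0.1479 = 0.8521
2pq = 2 * 0.1479 * 0.8521 = 0.2521

0.2521


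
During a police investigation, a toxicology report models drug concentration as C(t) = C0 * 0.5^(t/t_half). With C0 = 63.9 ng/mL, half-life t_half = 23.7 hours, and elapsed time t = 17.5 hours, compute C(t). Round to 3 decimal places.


Drug concentration decay:
Number of half-lives = t / t_half = 17.5 / 23.7 = 0.738397
Decay factor = 0.5^0.738397 = 0.59940499
C(t) = 63.9 * 0.59940499 = 38.302 ng/mL

38.302


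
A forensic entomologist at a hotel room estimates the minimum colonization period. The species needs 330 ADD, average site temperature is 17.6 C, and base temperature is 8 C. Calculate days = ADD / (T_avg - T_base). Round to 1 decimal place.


Insect development time:
Effective temperature = avg_temp - T_base = 17.6 - 8 = 9.6 C
Days = ADD / effective_temp = 330 / 9.6 = 34.4 days

34.4


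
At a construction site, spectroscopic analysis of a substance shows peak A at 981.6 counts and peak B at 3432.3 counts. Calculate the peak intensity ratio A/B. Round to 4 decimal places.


Spectral peak ratio:
Peak A = 981.6 counts
Peak B = 3432.3 counts
Ratio = 981.6 / 3432.3 = 0.2860

0.2860


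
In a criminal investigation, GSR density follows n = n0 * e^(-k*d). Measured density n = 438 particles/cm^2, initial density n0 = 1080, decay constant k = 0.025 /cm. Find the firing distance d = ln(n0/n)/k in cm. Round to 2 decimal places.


GSR distance calculation:
n0/n = 1080 / 438 = 2.465753
ln(n0/n) = 0.902497
d = 0.902497 / 0.025 = 36.10 cm

36.10


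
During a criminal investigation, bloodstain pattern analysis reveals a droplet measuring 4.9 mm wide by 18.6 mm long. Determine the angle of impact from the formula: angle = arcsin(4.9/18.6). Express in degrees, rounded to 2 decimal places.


Blood spatter impact angle calculation:
width / length = 4.9 / 18.6 = 0.263441
angle = arcsin(0.263441)
angle = 15.27 degrees

15.27


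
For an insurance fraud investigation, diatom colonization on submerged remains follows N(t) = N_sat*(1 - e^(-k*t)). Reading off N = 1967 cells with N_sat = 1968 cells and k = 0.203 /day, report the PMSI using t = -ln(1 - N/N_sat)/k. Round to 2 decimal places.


PMSI from diatom colonization curve:
N / N_sat = 1967 / 1968 = 0.999492
1 - N/N_sat = 0.000508
ln(1 - N/N_sat) = -7.585029
t = -ln(1 - N/N_sat) / k = -(-7.585029) / 0.203 = 37.36 days

37.36


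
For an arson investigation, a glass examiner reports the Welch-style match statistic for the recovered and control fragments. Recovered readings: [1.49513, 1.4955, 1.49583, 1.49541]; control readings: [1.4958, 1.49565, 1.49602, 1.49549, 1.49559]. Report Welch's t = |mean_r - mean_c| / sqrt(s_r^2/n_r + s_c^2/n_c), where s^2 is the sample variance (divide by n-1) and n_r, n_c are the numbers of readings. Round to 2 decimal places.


Welch's t-criterion for glass RI comparison:
Recovered mean = sum / n_r = 5.98187 / 4 = 1.4954675
Control mean = sum / n_c = 7.47855 / 5 = 1.49571
Recovered sample variance s_r^2 = 8.3225e-08
Control sample variance s_c^2 = 4.265e-08
Welch SE (unpooled) = sqrt(s_r^2/n_r + s_c^2/n_c) = sqrt(2.08062e-08 + 8.53e-09) = sqrt(2.93362e-08) = 0.000171278
|mean_r - mean_c| = 0.0002425
t = 0.0002425 / 0.000171278 = 1.42

1.42


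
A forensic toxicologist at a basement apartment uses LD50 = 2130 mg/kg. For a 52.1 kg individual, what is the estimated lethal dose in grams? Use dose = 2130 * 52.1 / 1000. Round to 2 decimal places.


Lethal dose calculation:
Lethal dose = LD50 * body_weight / 1000
= 2130 * 52.1 / 1000
= 110973 / 1000
= 110.97 g

110.97


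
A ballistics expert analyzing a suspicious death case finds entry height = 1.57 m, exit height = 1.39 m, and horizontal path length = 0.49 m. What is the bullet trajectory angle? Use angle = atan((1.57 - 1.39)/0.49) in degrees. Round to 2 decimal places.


Bullet trajectory angle:
Height difference = 1.57 - 1.39 = 0.18 m
angle = atan(0.18 / 0.49)
angle = atan(0.367347)
angle = 20.17 degrees

20.17


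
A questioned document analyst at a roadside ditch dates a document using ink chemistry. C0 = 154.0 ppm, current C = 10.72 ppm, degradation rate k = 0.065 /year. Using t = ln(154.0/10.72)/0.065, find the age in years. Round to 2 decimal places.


Document age estimation:
C0/C = 154.0 / 10.72 = 14.365672
ln(C0/C) = 2.664841
t = 2.664841 / 0.065 = 41.00 years

41.00


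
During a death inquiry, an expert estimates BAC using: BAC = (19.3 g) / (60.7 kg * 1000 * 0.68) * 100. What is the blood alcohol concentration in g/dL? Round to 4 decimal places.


Applying the Widmark formula:
BAC = (dose_g / (body_wt * 1000 * r)) * 100
Denominator = 60.7 * 1000 * 0.68 = 41276
BAC = (19.3 / 41276) * 100
BAC = 0.0468 g/dL

0.0468


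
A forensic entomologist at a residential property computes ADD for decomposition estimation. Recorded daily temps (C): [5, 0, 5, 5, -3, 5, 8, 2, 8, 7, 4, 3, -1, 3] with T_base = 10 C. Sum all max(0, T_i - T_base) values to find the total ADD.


Computing ADD day by day:
Day 1: max(0, 5 - 10) = 0
Day 2: max(0, 0 - 10) = 0
Day 3: max(0, 5 - 10) = 0
Day 4: max(0, 5 - 10) = 0
Day 5: max(0, -3 - 10) = 0
Day 6: max(0, 5 - 10) = 0
Day 7: max(0, 8 - 10) = 0
Day 8: max(0, 2 - 10) = 0
Day 9: max(0, 8 - 10) = 0
Day 10: max(0, 7 - 10) = 0
Day 11: max(0, 4 - 10) = 0
Day 12: max(0, 3 - 10) = 0
Day 13: max(0, -1 - 10) = 0
Day 14: max(0, 3 - 10) = 0
Total ADD = 0

0


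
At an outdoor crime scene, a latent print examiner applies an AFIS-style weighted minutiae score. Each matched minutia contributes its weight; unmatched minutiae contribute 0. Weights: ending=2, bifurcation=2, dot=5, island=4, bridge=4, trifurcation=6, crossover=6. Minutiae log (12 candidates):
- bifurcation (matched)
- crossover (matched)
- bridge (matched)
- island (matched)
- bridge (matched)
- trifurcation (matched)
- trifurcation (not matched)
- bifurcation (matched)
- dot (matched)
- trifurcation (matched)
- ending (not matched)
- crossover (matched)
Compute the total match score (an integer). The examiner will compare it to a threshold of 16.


Weighted minutiae match score:
  bifurcation: matched, +2 (running total 2)
  crossover: matched, +6 (running total 8)
  bridge: matched, +4 (running total 12)
  island: matched, +4 (running total 16)
  bridge: matched, +4 (running total 20)
  trifurcation: matched, +6 (running total 26)
  trifurcation: not matched, +0
  bifurcation: matched, +2 (running total 28)
  dot: matched, +5 (running total 33)
  trifurcation: matched, +6 (running total 39)
  ending: not matched, +0
  crossover: matched, +6 (running total 45)
Total score = 45
Threshold = 16; verdict = identification

45


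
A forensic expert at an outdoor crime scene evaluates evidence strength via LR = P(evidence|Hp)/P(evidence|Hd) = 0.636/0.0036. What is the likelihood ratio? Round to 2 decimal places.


Likelihood ratio calculation:
LR = P(E|Hp) / P(E|Hd)
LR = 0.636 / 0.0036
LR = 176.67

176.67


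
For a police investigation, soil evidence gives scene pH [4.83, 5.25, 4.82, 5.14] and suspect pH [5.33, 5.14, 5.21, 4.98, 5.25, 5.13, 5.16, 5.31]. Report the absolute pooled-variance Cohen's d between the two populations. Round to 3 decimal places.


Pooled-variance Cohen's d for soil pH comparison:
Scene mean = 20.04 / 4 = 5.01
Suspect mean = 41.51 / 8 = 5.18875
Scene sample variance s_s^2 = 0.047667
Suspect sample variance s_c^2 = 0.012727
Pooled variance = ((n_s-1)*s_s^2 + (n_c-1)*s_c^2) / (n_s + n_c - 2) = 0.023209
Pooled SD = sqrt(0.023209) = 0.152345
Mean difference = -0.17875
|d| = |-0.17875| / 0.152345 = 1.173

1.173


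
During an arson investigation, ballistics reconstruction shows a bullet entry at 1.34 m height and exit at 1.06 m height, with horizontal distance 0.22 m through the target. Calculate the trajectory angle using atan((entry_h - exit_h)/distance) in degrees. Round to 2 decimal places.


Bullet trajectory angle:
Height difference = 1.34 - 1.06 = 0.28 m
angle = atan(0.28 / 0.22)
angle = atan(1.272727)
angle = 51.84 degrees

51.84


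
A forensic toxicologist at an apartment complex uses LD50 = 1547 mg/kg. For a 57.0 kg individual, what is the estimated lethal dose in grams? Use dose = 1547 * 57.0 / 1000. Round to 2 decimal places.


Lethal dose calculation:
Lethal dose = LD50 * body_weight / 1000
= 1547 * 57.0 / 1000
= 88179 / 1000
= 88.18 g

88.18


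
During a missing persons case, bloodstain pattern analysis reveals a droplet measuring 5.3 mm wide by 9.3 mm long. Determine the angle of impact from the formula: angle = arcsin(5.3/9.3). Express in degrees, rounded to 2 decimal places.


Blood spatter impact angle calculation:
width / length = 5.3 / 9.3 = 0.569892
angle = arcsin(0.569892)
angle = 34.74 degrees

34.74


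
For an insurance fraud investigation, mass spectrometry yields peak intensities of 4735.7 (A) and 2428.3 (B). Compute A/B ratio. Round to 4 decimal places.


Spectral peak ratio:
Peak A = 4735.7 counts
Peak B = 2428.3 counts
Ratio = 4735.7 / 2428.3 = 1.9502

1.9502


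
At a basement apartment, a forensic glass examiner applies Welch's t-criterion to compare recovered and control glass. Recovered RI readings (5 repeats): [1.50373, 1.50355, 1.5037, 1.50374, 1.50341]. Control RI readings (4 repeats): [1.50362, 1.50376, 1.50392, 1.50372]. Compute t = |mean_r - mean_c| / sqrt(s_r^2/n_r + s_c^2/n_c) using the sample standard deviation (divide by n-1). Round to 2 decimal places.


Welch's t-criterion for glass RI comparison:
Recovered mean = sum / n_r = 7.51813 / 5 = 1.503626
Control mean = sum / n_c = 6.01502 / 4 = 1.503755
Recovered sample variance s_r^2 = 2.043e-08
Control sample variance s_c^2 = 1.55667e-08
Welch SE (unpooled) = sqrt(s_r^2/n_r + s_c^2/n_c) = sqrt(4.086e-09 + 3.89167e-09) = sqrt(7.97767e-09) = 8.93178e-05
|mean_r - mean_c| = 0.000129
t = 0.000129 / 8.93178e-05 = 1.44

1.44


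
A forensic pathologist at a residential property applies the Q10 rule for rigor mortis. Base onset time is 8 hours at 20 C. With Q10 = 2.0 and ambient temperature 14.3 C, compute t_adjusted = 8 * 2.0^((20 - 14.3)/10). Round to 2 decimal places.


Rigor mortis time adjustment:
Exponent = (T_ref - T_actual) / 10 = (20 - 14.3) / 10 = 0.57
Q10 factor = 2.0^0.57 = 1.48452
t_adjusted = 8 * 1.48452 = 11.88 hours

11.88


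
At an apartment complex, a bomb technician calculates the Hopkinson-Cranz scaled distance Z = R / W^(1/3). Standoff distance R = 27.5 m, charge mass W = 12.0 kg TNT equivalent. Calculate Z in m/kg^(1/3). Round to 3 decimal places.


Scaled distance calculation:
W^(1/3) = 12.0^(1/3) = 2.289428
Z = R / W^(1/3) = 27.5 / 2.289428
Z = 12.012 m/kg^(1/3)

12.012


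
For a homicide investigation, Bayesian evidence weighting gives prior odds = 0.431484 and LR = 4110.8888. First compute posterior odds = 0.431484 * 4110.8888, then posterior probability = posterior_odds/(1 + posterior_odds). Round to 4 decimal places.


Bayesian evidence evaluation:
Posterior odds = prior_odds * LR = 0.431484 * 4110.8888 = 1773.783
Posterior probability = posterior_odds / (1 + posterior_odds)
= 1773.783 / (1 + 1773.783)
= 1773.783 / 1774.783
= 0.9994

0.9994


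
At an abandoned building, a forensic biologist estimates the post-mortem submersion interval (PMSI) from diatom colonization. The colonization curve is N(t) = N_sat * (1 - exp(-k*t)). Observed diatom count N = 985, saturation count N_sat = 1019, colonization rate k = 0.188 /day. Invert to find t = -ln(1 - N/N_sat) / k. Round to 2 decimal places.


PMSI from diatom colonization curve:
N / N_sat = 985 / 1019 = 0.966634
1 - N/N_sat = 0.033366
ln(1 - N/N_sat) = -3.400218
t = -ln(1 - N/N_sat) / k = -(-3.400218) / 0.188 = 18.09 days

18.09


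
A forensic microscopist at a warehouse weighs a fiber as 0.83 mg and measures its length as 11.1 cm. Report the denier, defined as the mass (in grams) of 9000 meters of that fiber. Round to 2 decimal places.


Denier calculation:
Mass in grams = 0.83 mg / 1000 = 0.00083 g
Length in meters = 11.1 cm / 100 = 0.111 m
Linear density = mass / length = 0.00083 / 0.111 = 0.00747748 g/m
Denier = (g/m) * 9000 = 0.00747748 * 9000 = 67.30

67.30


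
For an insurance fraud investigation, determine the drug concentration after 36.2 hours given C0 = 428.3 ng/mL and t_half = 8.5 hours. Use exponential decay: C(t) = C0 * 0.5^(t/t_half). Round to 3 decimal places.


Drug concentration decay:
Number of half-lives = t / t_half = 36.2 / 8.5 = 4.258824
Decay factor = 0.5^4.258824 = 0.05223556
C(t) = 428.3 * 0.05223556 = 22.372 ng/mL

22.372


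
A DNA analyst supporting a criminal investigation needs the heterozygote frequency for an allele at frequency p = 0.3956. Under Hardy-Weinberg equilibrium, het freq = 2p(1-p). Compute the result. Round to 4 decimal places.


Hardy-Weinberg heterozygote frequency:
q = 1 - p = 1 - 0.3956 = 0.6044
2pq = 2 * 0.3956 * 0.6044 = 0.4782

0.4782


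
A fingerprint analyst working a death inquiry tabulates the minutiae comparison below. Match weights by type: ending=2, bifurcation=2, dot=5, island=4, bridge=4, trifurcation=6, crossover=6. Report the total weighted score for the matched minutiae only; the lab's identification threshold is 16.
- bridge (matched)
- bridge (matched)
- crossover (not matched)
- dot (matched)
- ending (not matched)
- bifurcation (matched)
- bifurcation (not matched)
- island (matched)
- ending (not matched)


Weighted minutiae match score:
  bridge: matched, +4 (running total 4)
  bridge: matched, +4 (running total 8)
  crossover: not matched, +0
  dot: matched, +5 (running total 13)
  ending: not matched, +0
  bifurcation: matched, +2 (running total 15)
  bifurcation: not matched, +0
  island: matched, +4 (running total 19)
  ending: not matched, +0
Total score = 19
Threshold = 16; verdict = identification

19


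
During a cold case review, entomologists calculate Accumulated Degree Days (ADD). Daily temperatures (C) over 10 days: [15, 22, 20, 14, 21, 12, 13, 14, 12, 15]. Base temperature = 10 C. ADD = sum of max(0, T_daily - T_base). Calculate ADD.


Computing ADD day by day:
Day 1: max(0, 15 - 10) = 5
Day 2: max(0, 22 - 10) = 12
Day 3: max(0, 20 - 10) = 10
Day 4: max(0, 14 - 10) = 4
Day 5: max(0, 21 - 10) = 11
Day 6: max(0, 12 - 10) = 2
Day 7: max(0, 13 - 10) = 3
Day 8: max(0, 14 - 10) = 4
Day 9: max(0, 12 - 10) = 2
Day 10: max(0, 15 - 10) = 5
Total ADD = 58

58


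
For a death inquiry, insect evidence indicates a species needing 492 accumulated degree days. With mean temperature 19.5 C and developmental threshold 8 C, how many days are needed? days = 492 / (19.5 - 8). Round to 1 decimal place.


Insect development time:
Effective temperature = avg_temp - T_base = 19.5 - 8 = 11.5 C
Days = ADD / effective_temp = 492 / 11.5 = 42.8 days

42.8


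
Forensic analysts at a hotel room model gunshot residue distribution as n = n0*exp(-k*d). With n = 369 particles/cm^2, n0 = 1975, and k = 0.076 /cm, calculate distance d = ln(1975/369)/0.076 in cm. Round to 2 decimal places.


GSR distance calculation:
n0/n = 1975 / 369 = 5.352304
ln(n0/n) = 1.677527
d = 1.677527 / 0.076 = 22.07 cm

22.07


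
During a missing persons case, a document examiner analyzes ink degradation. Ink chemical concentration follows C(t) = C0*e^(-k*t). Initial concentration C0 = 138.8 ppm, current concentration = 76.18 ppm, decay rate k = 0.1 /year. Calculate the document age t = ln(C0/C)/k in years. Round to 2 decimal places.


Document age estimation:
C0/C = 138.8 / 76.18 = 1.822001
ln(C0/C) = 0.599935
t = 0.599935 / 0.1 = 6.00 years

6.00


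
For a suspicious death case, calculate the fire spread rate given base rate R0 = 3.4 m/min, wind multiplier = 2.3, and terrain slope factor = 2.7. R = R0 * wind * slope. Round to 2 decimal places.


Fire spread rate calculation:
R = R0 * wind_factor * slope_factor
= 3.4 * 2.3 * 2.7
= 7.82 * 2.7
= 21.11 m/min

21.11


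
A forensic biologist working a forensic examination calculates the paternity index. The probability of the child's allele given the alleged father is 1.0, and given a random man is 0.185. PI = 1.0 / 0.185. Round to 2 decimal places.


Paternity Index calculation:
PI = P(allele|father) / P(allele|random)
PI = 1.0 / 0.185
PI = 5.41

5.41


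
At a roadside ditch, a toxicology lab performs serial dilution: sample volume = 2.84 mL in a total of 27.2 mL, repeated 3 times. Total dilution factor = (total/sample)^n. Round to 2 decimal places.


Dilution factor calculation:
Single dilution = V_total / V_sample = 27.2 / 2.84 ≈ 9.577465
Number of dilutions = 3
Total DF = (27.2 / 2.84)^3 (full precision, rounded at the end) = 878.52

878.52


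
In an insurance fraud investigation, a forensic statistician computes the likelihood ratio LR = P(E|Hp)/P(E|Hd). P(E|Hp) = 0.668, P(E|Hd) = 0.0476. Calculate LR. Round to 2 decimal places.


Likelihood ratio calculation:
LR = P(E|Hp) / P(E|Hd)
LR = 0.668 / 0.0476
LR = 14.03

14.03


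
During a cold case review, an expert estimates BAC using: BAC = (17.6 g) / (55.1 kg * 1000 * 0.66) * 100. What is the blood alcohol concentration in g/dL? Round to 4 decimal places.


Applying the Widmark formula:
BAC = (dose_g / (body_wt * 1000 * r)) * 100
Denominator = 55.1 * 1000 * 0.66 = 36366
BAC = (17.6 / 36366) * 100
BAC = 0.0484 g/dL

0.0484


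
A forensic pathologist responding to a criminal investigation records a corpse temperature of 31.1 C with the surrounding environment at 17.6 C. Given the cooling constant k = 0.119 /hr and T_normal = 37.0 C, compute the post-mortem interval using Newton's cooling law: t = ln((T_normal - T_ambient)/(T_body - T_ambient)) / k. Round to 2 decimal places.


Using Newton's law of cooling:
t = ln((T_normal - T_ambient) / (T_body - T_ambient)) / k
T_normal - T_ambient = 19.4
T_body - T_ambient = 13.5
Ratio = 1.437037
ln(ratio) = 0.362583
t = 0.362583 / 0.119 = 3.05 hours

3.05


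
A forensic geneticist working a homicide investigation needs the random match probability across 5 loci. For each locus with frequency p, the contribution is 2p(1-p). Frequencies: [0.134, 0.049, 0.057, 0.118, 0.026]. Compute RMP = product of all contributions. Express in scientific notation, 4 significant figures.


Computing RMP for 5 loci:
Locus 1: 2 * 0.134 * 0.866 = 0.232088
Locus 2: 2 * 0.049 * 0.951 = 0.093198
Locus 3: 2 * 0.057 * 0.943 = 0.107502
Locus 4: 2 * 0.118 * 0.882 = 0.208152
Locus 5: 2 * 0.026 * 0.974 = 0.050648
RMP = 2.451e-05

2.451e-05


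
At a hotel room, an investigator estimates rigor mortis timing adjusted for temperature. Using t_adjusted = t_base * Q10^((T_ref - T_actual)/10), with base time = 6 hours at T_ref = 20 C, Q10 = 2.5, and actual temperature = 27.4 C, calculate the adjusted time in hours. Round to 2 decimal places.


Rigor mortis time adjustment:
Exponent = (T_ref - T_actual) / 10 = (20 - 27.4) / 10 = -0.74
Q10 factor = 2.5^-0.74 = 0.5076
t_adjusted = 6 * 0.5076 = 3.05 hours

3.05


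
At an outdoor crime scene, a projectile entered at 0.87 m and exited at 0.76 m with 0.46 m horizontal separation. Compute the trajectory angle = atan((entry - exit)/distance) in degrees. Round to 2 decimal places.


Bullet trajectory angle:
Height difference = 0.87 - 0.76 = 0.11 m
angle = atan(0.11 / 0.46)
angle = atan(0.23913)
angle = 13.45 degrees

13.45


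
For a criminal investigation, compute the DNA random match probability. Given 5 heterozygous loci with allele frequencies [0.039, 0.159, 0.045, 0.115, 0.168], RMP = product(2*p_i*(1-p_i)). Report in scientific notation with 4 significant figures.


Computing RMP for 5 loci:
Locus 1: 2 * 0.039 * 0.961 = 0.074958
Locus 2: 2 * 0.159 * 0.841 = 0.267438
Locus 3: 2 * 0.045 * 0.955 = 0.08595
Locus 4: 2 * 0.115 * 0.885 = 0.20355
Locus 5: 2 * 0.168 * 0.832 = 0.279552
RMP = 9.804e-05

9.804e-05


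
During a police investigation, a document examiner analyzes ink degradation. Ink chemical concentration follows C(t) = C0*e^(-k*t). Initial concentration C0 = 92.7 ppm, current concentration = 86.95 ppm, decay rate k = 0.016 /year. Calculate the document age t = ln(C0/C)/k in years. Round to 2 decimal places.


Document age estimation:
C0/C = 92.7 / 86.95 = 1.06613
ln(C0/C) = 0.064035
t = 0.064035 / 0.016 = 4.00 years

4.00


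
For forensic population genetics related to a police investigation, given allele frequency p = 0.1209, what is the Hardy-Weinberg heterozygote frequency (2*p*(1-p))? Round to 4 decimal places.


Hardy-Weinberg heterozygote frequency:
q = 1 - p = 1 - 0.1209 = 0.8791
2pq = 2 * 0.1209 * 0.8791 = 0.2126

0.2126


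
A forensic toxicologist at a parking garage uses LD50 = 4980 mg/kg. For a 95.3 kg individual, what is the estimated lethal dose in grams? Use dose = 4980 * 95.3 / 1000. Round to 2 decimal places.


Lethal dose calculation:
Lethal dose = LD50 * body_weight / 1000
= 4980 * 95.3 / 1000
= 474594 / 1000
= 474.59 g

474.59


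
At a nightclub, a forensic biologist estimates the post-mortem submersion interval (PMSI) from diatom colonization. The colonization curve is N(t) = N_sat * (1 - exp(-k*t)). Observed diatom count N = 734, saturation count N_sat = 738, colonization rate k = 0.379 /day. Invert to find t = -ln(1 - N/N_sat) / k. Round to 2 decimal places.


PMSI from diatom colonization curve:
N / N_sat = 734 / 738 = 0.99458
1 - N/N_sat = 0.00542
ln(1 - N/N_sat) = -5.217659
t = -ln(1 - N/N_sat) / k = -(-5.217659) / 0.379 = 13.77 days

13.77


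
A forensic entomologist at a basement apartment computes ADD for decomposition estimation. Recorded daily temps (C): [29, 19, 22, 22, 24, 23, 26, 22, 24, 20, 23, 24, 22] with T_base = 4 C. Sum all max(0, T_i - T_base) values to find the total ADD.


Computing ADD day by day:
Day 1: max(0, 29 - 4) = 25
Day 2: max(0, 19 - 4) = 15
Day 3: max(0, 22 - 4) = 18
Day 4: max(0, 22 - 4) = 18
Day 5: max(0, 24 - 4) = 20
Day 6: max(0, 23 - 4) = 19
Day 7: max(0, 26 - 4) = 22
Day 8: max(0, 22 - 4) = 18
Day 9: max(0, 24 - 4) = 20
Day 10: max(0, 20 - 4) = 16
Day 11: max(0, 23 - 4) = 19
Day 12: max(0, 24 - 4) = 20
Day 13: max(0, 22 - 4) = 18
Total ADD = 248

248


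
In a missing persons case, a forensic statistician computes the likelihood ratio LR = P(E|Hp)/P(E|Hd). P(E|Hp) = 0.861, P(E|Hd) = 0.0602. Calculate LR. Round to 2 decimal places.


Likelihood ratio calculation:
LR = P(E|Hp) / P(E|Hd)
LR = 0.861 / 0.0602
LR = 14.30

14.30


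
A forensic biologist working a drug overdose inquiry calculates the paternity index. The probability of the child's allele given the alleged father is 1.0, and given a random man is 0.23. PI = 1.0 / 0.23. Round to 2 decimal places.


Paternity Index calculation:
PI = P(allele|father) / P(allele|random)
PI = 1.0 / 0.23
PI = 4.35

4.35


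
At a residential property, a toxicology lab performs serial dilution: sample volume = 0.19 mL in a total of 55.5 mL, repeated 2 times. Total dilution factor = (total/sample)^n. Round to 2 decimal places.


Dilution factor calculation:
Single dilution = V_total / V_sample = 55.5 / 0.19 ≈ 292.105263
Number of dilutions = 2
Total DF = (55.5 / 0.19)^2 (full precision, rounded at the end) = 85325.48

85325.48


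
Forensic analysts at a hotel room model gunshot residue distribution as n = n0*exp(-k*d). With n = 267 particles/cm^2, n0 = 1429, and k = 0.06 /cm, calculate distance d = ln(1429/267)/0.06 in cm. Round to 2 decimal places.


GSR distance calculation:
n0/n = 1429 / 267 = 5.35206
ln(n0/n) = 1.677482
d = 1.677482 / 0.06 = 27.96 cm

27.96


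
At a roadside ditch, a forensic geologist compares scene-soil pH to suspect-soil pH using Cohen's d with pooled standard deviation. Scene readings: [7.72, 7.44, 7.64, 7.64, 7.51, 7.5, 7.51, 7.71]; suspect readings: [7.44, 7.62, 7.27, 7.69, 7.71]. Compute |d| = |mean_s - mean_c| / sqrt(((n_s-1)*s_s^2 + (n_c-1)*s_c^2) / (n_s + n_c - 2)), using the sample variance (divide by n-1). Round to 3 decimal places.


Pooled-variance Cohen's d for soil pH comparison:
Scene mean = 60.67 / 8 = 7.58375
Suspect mean = 37.73 / 5 = 7.546
Scene sample variance s_s^2 = 0.011341
Suspect sample variance s_c^2 = 0.03513
Pooled variance = ((n_s-1)*s_s^2 + (n_c-1)*s_c^2) / (n_s + n_c - 2) = 0.019992
Pooled SD = sqrt(0.019992) = 0.141393
Mean difference = 0.03775
|d| = |0.03775| / 0.141393 = 0.267

0.267


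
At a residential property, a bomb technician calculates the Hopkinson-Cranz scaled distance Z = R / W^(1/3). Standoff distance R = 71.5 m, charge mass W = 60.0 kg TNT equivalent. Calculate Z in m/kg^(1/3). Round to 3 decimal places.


Scaled distance calculation:
W^(1/3) = 60.0^(1/3) = 3.914868
Z = R / W^(1/3) = 71.5 / 3.914868
Z = 18.264 m/kg^(1/3)

18.264


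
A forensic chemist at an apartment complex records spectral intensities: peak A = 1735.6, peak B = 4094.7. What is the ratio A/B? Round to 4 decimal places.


Spectral peak ratio:
Peak A = 1735.6 counts
Peak B = 4094.7 counts
Ratio = 1735.6 / 4094.7 = 0.4239

0.4239


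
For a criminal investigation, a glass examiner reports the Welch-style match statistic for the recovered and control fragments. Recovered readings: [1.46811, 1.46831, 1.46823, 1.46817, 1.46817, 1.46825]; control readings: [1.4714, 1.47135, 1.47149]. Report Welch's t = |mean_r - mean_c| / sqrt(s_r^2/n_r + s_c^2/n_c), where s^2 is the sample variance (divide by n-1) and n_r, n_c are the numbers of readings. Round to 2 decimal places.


Welch's t-criterion for glass RI comparison:
Recovered mean = sum / n_r = 8.80924 / 6 = 1.4682067
Control mean = sum / n_c = 4.41424 / 3 = 1.4714133
Recovered sample variance s_r^2 = 5.02667e-09
Control sample variance s_c^2 = 5.03333e-09
Welch SE (unpooled) = sqrt(s_r^2/n_r + s_c^2/n_c) = sqrt(8.37778e-10 + 1.67778e-09) = sqrt(2.51556e-09) = 5.01554e-05
|mean_r - mean_c| = 0.00320667
t = 0.00320667 / 5.01554e-05 = 63.93

63.93
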